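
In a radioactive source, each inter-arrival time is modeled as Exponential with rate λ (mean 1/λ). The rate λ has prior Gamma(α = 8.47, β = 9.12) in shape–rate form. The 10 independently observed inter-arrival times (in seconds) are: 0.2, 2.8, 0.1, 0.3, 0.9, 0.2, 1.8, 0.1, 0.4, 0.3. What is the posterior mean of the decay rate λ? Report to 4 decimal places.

1.1387

With a Gamma(shape α, rate β) prior on the exponential rate λ, the posterior after n observations with total T = Σxᵢ is Gamma(α+n, β+T).
Sum of observations T = 7.1 seconds; n = 10.
Posterior: Gamma(8.47+10, 9.12+7.1) = Gamma(18.47, 16.22).
Posterior mean of λ = α/β = 18.47/16.22 = 1.1387.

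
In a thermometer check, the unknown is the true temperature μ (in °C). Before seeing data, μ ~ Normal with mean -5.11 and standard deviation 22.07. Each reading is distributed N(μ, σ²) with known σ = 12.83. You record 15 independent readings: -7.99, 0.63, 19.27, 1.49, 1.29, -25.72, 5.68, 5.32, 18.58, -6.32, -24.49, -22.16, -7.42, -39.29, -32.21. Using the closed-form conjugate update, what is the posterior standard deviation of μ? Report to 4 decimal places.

For Normal data with known variance σ², a Normal(μ₀, σ₀²) prior on μ is conjugate. Posterior precision = 1/σ₀² + n/σ²; posterior mean is the precision-weighted average of μ₀ and x̄.
σ₀² = 22.07² = 487.0849, σ² = 12.83² = 164.6089; σ² + n·σ₀² = 164.6089 + 15·487.0849 = 7470.8824.
Posterior precision = 1/σ₀² + n/σ² = 1/487.0849 + 15/164.6089 = (σ² + n·σ₀²)/(σ₀²σ²) = 7470.8824/(487.0849·164.6089); posterior variance σₙ² = σ₀²σ²/(σ² + n·σ₀²) = 487.0849·164.6089/7470.8824 = 10.732134.
Posterior SD = √σₙ² = √(487.0849·164.6089/7470.8824) = 3.2760.

3.2760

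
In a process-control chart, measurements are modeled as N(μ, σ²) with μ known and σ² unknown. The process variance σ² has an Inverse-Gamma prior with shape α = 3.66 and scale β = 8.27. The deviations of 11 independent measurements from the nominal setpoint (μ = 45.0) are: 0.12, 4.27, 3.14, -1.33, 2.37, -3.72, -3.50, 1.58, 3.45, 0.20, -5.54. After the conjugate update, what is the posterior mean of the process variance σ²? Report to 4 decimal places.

With known mean μ and an Inverse-Gamma(α, β) prior on σ², the Normal likelihood is conjugate: posterior is Inv-Gamma(α + n/2, β + Σ(xᵢ−μ)²/2).
Σ(xᵢ−μ)² = (0.12)² + (4.27)² + (3.14)² + (-1.33)² + (2.37)² + (-3.72)² + (-3.50)² + (1.58)² + (3.45)² + (0.20)² + (-5.54)² = 106.7116.
Posterior: Inv-Gamma(3.66 + 11/2, 8.27 + 106.7116/2) = Inv-Gamma(9.16, 61.62580).
E[σ²|data] = β/(α−1) = 61.62580/8.16 = 7.5522.

7.5522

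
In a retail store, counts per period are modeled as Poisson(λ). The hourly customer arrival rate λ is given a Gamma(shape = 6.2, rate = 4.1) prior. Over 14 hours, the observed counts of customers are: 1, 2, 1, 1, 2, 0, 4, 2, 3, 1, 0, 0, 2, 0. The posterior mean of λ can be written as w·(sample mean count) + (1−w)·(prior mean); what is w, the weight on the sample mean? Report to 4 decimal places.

With a Gamma(shape α, rate β) prior, the Poisson likelihood is conjugate: the posterior is Gamma(α + ΣXᵢ, β + n).
Posterior mean = (α₀+S)/(β₀+n) = [n/(β₀+n)]·(S/n) + [β₀/(β₀+n)]·(α₀/β₀), so only n and β₀ enter the weight.
Weight on data w = n/(β₀+n) = 14/(4.1+14) = 14/18.1 = 0.7735.

0.7735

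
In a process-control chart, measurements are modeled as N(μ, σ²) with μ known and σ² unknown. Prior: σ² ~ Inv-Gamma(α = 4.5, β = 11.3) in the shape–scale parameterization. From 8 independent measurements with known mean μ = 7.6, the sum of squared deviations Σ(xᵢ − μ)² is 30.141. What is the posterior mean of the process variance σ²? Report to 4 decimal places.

3.5161

With known mean μ and an Inverse-Gamma(α, β) prior on σ², the Normal likelihood is conjugate: posterior is Inv-Gamma(α + n/2, β + Σ(xᵢ−μ)²/2).
Posterior: Inv-Gamma(4.5 + 8/2, 11.3 + 30.141/2) = Inv-Gamma(8.50, 26.3705).
E[σ²|data] = β/(α−1) = 26.3705/7.50 = 3.5161.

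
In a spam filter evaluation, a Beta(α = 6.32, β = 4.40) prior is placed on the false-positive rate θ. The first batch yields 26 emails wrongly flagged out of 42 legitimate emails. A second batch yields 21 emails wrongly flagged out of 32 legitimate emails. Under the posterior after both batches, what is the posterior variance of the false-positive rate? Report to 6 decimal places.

The Beta prior is conjugate to a Binomial/Bernoulli likelihood; the update adds successes to α and failures to β.
After batch 1: Beta(6.32+26, 4.40+16) = Beta(32.32, 20.40).
After batch 2: Beta(32.32+21, 20.40+11) = Beta(53.32, 31.40).
Var = αβ/((α+β)²(α+β+1)) = 53.32·31.40/(84.72²·85.72) = 0.002721.

0.002721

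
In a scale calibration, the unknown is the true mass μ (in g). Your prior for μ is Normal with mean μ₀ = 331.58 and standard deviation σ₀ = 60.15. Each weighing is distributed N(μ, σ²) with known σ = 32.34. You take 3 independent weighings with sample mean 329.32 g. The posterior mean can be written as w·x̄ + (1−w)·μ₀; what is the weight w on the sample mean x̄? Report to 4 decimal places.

For Normal data with known variance σ², a Normal(μ₀, σ₀²) prior on μ is conjugate. Posterior precision = 1/σ₀² + n/σ²; posterior mean is the precision-weighted average of μ₀ and x̄.
σ₀² = 60.15² = 3618.0225, σ² = 32.34² = 1045.8756. Prior precision 1/σ₀² = 1/3618.0225; data precision n/σ² = 3/1045.8756.
w = (n/σ²)/(1/σ₀² + n/σ²) = n·σ₀²/(σ² + n·σ₀²) = 3·3618.0225/(1045.8756 + 3·3618.0225) = 10854.0675/11899.9431 = 0.9121.

0.9121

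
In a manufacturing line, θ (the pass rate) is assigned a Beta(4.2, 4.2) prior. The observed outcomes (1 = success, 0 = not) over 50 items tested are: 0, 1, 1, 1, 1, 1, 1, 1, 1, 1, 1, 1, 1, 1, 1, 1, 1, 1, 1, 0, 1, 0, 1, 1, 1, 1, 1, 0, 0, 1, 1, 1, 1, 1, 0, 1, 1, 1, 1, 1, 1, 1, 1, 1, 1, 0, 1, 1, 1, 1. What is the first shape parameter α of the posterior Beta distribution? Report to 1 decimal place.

47.2

The Beta prior is conjugate to a Binomial/Bernoulli likelihood; the update adds successes to α and failures to β.
Posterior: Beta(α+k, β+n−k) = Beta(4.2+43, 4.2+7) = Beta(47.2, 11.2).
Posterior α = 47.2.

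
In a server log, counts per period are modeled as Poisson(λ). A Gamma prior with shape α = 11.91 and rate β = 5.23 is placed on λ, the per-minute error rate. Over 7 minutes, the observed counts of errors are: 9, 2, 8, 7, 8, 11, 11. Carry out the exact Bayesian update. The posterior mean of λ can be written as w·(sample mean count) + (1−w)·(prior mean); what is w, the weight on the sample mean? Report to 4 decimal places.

0.5724

With a Gamma(shape α, rate β) prior, the Poisson likelihood is conjugate: the posterior is Gamma(α + ΣXᵢ, β + n).
Posterior mean = (α₀+S)/(β₀+n) = [n/(β₀+n)]·(S/n) + [β₀/(β₀+n)]·(α₀/β₀), so only n and β₀ enter the weight.
Weight on data w = n/(β₀+n) = 7/(5.23+7) = 7/12.23 = 0.5724.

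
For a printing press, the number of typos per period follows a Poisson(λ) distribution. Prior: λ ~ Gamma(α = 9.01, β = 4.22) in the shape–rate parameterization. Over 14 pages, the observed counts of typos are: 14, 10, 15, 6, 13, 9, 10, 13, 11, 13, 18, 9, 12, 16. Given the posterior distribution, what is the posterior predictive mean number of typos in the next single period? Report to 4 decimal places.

With a Gamma(shape α, rate β) prior, the Poisson likelihood is conjugate: the posterior is Gamma(α + ΣXᵢ, β + n).
Sum of counts S = 169 over n = 14 pages.
Posterior: Gamma(α+S, β+n) = Gamma(9.01+169, 4.22+14) = Gamma(178.01, 18.22).
The predictive distribution for one future period is NegBinom with mean α/β = 9.7700.

9.7700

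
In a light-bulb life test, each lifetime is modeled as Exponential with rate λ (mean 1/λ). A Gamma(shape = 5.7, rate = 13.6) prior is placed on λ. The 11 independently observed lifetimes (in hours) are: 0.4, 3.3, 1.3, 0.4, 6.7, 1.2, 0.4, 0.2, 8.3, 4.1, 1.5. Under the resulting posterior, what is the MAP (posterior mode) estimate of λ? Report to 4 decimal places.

0.3792

With a Gamma(shape α, rate β) prior on the exponential rate λ, the posterior after n observations with total T = Σxᵢ is Gamma(α+n, β+T).
Sum of observations T = 27.8 hours; n = 11.
Posterior: Gamma(5.7+11, 13.6+27.8) = Gamma(16.7, 41.4).
Mode = (α−1)/β = 0.3792.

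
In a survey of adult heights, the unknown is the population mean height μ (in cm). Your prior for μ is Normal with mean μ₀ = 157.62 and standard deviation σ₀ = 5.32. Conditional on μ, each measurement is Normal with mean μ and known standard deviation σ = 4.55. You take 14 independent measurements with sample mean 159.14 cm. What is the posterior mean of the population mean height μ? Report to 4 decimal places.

For Normal data with known variance σ², a Normal(μ₀, σ₀²) prior on μ is conjugate. Posterior precision = 1/σ₀² + n/σ²; posterior mean is the precision-weighted average of μ₀ and x̄.
n·x̄ = 14·159.14 = 2227.96.
σ₀² = 5.32² = 28.3024, σ² = 4.55² = 20.7025; σ² + n·σ₀² = 20.7025 + 14·28.3024 = 416.9361.
Posterior mean = (μ₀/σ₀² + n·x̄/σ²)/(1/σ₀² + n/σ²) = (σ²·μ₀ + σ₀²·n·x̄)/(σ² + n·σ₀²) = (20.7025·157.62 + 28.3024·2227.96)/416.9361 = 66319.743154/416.9361 = 159.0645.

159.0645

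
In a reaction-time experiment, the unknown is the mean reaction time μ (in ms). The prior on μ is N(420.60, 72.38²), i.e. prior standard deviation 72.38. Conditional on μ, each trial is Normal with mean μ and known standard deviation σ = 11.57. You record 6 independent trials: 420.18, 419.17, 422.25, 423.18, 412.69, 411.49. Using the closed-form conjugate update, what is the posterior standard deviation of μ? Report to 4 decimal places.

For Normal data with known variance σ², a Normal(μ₀, σ₀²) prior on μ is conjugate. Posterior precision = 1/σ₀² + n/σ²; posterior mean is the precision-weighted average of μ₀ and x̄.
σ₀² = 72.38² = 5238.8644, σ² = 11.57² = 133.8649; σ² + n·σ₀² = 133.8649 + 6·5238.8644 = 31567.0513.
Posterior precision = 1/σ₀² + n/σ² = 1/5238.8644 + 6/133.8649 = (σ² + n·σ₀²)/(σ₀²σ²) = 31567.0513/(5238.8644·133.8649); posterior variance σₙ² = σ₀²σ²/(σ² + n·σ₀²) = 5238.8644·133.8649/31567.0513 = 22.216204.
Posterior SD = √σₙ² = √(5238.8644·133.8649/31567.0513) = 4.7134.

4.7134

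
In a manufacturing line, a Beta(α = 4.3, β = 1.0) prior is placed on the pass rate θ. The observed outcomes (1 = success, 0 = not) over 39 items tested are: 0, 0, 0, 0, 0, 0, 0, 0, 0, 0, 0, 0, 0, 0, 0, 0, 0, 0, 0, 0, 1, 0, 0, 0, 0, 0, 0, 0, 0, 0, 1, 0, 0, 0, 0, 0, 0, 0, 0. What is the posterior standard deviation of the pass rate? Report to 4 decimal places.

The Beta prior is conjugate to a Binomial/Bernoulli likelihood; the update adds successes to α and failures to β.
Posterior: Beta(α+k, β+n−k) = Beta(4.3+2, 1.0+37) = Beta(6.3, 38.0).
Var = αβ/((α+β)²(α+β+1)) = 6.3·38.0/(44.3²·45.3) = 0.00269289; SD = √0.00269289 = 0.0519.

0.0519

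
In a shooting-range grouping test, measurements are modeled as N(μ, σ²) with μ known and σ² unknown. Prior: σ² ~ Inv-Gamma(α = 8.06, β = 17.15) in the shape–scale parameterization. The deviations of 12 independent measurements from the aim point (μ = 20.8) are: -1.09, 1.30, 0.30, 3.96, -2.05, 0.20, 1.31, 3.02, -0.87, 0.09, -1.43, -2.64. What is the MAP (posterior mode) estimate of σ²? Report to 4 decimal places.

With known mean μ and an Inverse-Gamma(α, β) prior on σ², the Normal likelihood is conjugate: posterior is Inv-Gamma(α + n/2, β + Σ(xᵢ−μ)²/2).
Σ(xᵢ−μ)² = (-1.09)² + (1.30)² + (0.30)² + (3.96)² + (-2.05)² + (0.20)² + (1.31)² + (3.02)² + (-0.87)² + (0.09)² + (-1.43)² + (-2.64)² = 43.5082.
Posterior: Inv-Gamma(8.06 + 12/2, 17.15 + 43.5082/2) = Inv-Gamma(14.06, 38.90410).
Mode = β/(α+1) = 38.90410/15.06 = 2.5833.

2.5833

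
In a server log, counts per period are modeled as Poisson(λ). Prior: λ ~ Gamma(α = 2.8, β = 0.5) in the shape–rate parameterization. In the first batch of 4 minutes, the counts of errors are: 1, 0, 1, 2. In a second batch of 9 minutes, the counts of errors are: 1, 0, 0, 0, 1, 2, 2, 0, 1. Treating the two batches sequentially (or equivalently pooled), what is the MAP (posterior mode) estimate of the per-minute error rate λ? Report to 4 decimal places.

0.9481

With a Gamma(shape α, rate β) prior, the Poisson likelihood is conjugate: the posterior is Gamma(α + ΣXᵢ, β + n).
Batch 1: sum of counts S = 4 over n = 4 minutes.
After batch 1: Gamma(α+S, β+n) = Gamma(2.8+4, 0.5+4) = Gamma(6.8, 4.5).
Batch 2: sum of counts S = 7 over n = 9 minutes.
After batch 2: Gamma(α+S, β+n) = Gamma(6.8+7, 4.5+9) = Gamma(13.8, 13.5).
Mode of Gamma(α,β) for α≥1 is (α−1)/β = 12.8/13.5 = 0.9481.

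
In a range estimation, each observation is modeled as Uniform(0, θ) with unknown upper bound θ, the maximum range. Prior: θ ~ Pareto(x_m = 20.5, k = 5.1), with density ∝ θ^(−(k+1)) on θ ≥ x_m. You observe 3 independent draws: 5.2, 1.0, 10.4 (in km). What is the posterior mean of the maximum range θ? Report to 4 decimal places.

A Pareto(scale x_m, shape k) prior on the upper bound θ of Uniform(0, θ) is conjugate: posterior is Pareto(max(x_m, max xᵢ), k + n).
Sample maximum = 10.4; prior scale x_m = 20.5 → posterior scale = max = 20.5.
Posterior shape = 5.1 + 3 = 8.1.
E[θ|data] = k·x_m/(k−1) = 8.1·20.5/7.1 = 23.3873.

23.3873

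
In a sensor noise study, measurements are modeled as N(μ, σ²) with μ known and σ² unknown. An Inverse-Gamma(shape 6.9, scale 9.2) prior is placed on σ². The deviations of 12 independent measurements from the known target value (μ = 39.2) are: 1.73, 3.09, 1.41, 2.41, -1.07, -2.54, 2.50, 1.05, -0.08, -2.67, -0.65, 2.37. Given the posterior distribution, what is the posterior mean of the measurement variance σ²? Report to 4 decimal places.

2.8093

With known mean μ and an Inverse-Gamma(α, β) prior on σ², the Normal likelihood is conjugate: posterior is Inv-Gamma(α + n/2, β + Σ(xᵢ−μ)²/2).
Σ(xᵢ−μ)² = (1.73)² + (3.09)² + (1.41)² + (2.41)² + (-1.07)² + (-2.54)² + (2.50)² + (1.05)² + (-0.08)² + (-2.67)² + (-0.65)² + (2.37)² = 48.4609.
Posterior: Inv-Gamma(6.9 + 12/2, 9.2 + 48.4609/2) = Inv-Gamma(12.90, 33.43045).
E[σ²|data] = β/(α−1) = 33.43045/11.90 = 2.8093.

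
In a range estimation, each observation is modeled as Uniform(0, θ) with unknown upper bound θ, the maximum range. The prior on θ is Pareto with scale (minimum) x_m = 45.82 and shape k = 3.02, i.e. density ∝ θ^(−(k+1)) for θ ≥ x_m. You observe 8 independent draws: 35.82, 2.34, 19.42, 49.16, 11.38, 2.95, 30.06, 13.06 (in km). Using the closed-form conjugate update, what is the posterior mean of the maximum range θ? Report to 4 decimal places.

A Pareto(scale x_m, shape k) prior on the upper bound θ of Uniform(0, θ) is conjugate: posterior is Pareto(max(x_m, max xᵢ), k + n).
Sample maximum = 49.16; prior scale x_m = 45.82 → posterior scale = max = 49.16.
Posterior shape = 3.02 + 8 = 11.02.
E[θ|data] = k·x_m/(k−1) = 11.02·49.16/10.02 = 54.0662.

54.0662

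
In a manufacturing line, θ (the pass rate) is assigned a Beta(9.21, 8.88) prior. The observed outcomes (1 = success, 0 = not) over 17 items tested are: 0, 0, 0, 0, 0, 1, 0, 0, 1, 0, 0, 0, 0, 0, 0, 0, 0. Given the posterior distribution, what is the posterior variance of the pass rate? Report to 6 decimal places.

0.006024

The Beta prior is conjugate to a Binomial/Bernoulli likelihood; the update adds successes to α and failures to β.
Posterior: Beta(α+k, β+n−k) = Beta(9.21+2, 8.88+15) = Beta(11.21, 23.88).
Var = αβ/((α+β)²(α+β+1)) = 11.21·23.88/(35.09²·36.09) = 0.006024.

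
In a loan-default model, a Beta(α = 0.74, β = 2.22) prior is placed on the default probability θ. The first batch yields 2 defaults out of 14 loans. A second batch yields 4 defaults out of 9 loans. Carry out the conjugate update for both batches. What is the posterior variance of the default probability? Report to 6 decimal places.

The Beta prior is conjugate to a Binomial/Bernoulli likelihood; the update adds successes to α and failures to β.
After batch 1: Beta(0.74+2, 2.22+12) = Beta(2.74, 14.22).
After batch 2: Beta(2.74+4, 14.22+5) = Beta(6.74, 19.22).
Var = αβ/((α+β)²(α+β+1)) = 6.74·19.22/(25.96²·26.96) = 0.007130.

0.007130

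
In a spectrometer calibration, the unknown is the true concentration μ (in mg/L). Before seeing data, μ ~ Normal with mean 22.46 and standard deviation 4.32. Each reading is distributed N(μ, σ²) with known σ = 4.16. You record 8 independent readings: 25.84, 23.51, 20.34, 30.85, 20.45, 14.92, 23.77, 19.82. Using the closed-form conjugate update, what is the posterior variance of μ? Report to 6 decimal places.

For Normal data with known variance σ², a Normal(μ₀, σ₀²) prior on μ is conjugate. Posterior precision = 1/σ₀² + n/σ²; posterior mean is the precision-weighted average of μ₀ and x̄.
σ₀² = 4.32² = 18.6624, σ² = 4.16² = 17.3056; σ² + n·σ₀² = 17.3056 + 8·18.6624 = 166.6048.
Posterior precision = 1/σ₀² + n/σ² = 1/18.6624 + 8/17.3056 = (σ² + n·σ₀²)/(σ₀²σ²) = 166.6048/(18.6624·17.3056); posterior variance σₙ² = σ₀²σ²/(σ² + n·σ₀²) = 18.6624·17.3056/166.6048 = 1.938504.

1.938504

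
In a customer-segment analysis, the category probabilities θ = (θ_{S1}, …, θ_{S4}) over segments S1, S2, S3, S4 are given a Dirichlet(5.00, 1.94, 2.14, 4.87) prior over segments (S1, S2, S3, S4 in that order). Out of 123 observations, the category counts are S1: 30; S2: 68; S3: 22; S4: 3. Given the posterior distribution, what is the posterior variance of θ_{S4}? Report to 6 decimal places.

The Dirichlet prior is conjugate to the Multinomial likelihood: each posterior αⱼ = prior αⱼ + observed count nⱼ.
Posterior concentration: (35.00, 69.94, 24.14, 7.87), total = 136.95.
Var[θ_j] = α_j(Σα−α_j)/((Σα)²(Σα+1)) = 7.87·129.08/(136.95²·137.95) = 0.000393.

0.000393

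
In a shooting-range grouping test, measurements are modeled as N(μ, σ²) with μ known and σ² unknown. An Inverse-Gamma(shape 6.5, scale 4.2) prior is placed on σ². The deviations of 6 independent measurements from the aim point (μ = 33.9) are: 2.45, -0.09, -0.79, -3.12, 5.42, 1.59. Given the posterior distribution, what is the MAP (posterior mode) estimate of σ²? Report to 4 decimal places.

2.6987

With known mean μ and an Inverse-Gamma(α, β) prior on σ², the Normal likelihood is conjugate: posterior is Inv-Gamma(α + n/2, β + Σ(xᵢ−μ)²/2).
Σ(xᵢ−μ)² = (2.45)² + (-0.09)² + (-0.79)² + (-3.12)² + (5.42)² + (1.59)² = 48.2736.
Posterior: Inv-Gamma(6.5 + 6/2, 4.2 + 48.2736/2) = Inv-Gamma(9.50, 28.33680).
Mode = β/(α+1) = 28.33680/10.50 = 2.6987.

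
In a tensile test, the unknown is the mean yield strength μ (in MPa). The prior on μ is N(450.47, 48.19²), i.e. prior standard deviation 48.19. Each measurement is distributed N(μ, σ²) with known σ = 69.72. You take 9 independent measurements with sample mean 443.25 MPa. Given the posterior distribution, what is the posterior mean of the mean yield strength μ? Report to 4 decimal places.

For Normal data with known variance σ², a Normal(μ₀, σ₀²) prior on μ is conjugate. Posterior precision = 1/σ₀² + n/σ²; posterior mean is the precision-weighted average of μ₀ and x̄.
n·x̄ = 9·443.25 = 3989.25.
σ₀² = 48.19² = 2322.2761, σ² = 69.72² = 4860.8784; σ² + n·σ₀² = 4860.8784 + 9·2322.2761 = 25761.3633.
Posterior mean = (μ₀/σ₀² + n·x̄/σ²)/(1/σ₀² + n/σ²) = (σ²·μ₀ + σ₀²·n·x̄)/(σ² + n·σ₀²) = (4860.8784·450.47 + 2322.2761·3989.25)/25761.3633 = 11453819.824773/25761.3633 = 444.6123.

444.6123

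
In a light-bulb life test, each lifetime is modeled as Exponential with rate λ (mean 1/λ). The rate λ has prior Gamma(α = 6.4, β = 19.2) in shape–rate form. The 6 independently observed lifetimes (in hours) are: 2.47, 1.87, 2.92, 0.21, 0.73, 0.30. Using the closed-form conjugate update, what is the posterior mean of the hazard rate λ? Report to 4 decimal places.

0.4477

With a Gamma(shape α, rate β) prior on the exponential rate λ, the posterior after n observations with total T = Σxᵢ is Gamma(α+n, β+T).
Sum of observations T = 8.50 hours; n = 6.
Posterior: Gamma(6.4+6, 19.2+8.50) = Gamma(12.4, 27.70).
Posterior mean of λ = α/β = 12.4/27.70 = 0.4477.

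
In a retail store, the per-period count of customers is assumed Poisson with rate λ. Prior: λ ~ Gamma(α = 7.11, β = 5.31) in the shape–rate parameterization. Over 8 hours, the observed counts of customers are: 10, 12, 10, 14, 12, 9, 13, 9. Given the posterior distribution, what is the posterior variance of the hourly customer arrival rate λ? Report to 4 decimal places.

0.5425

With a Gamma(shape α, rate β) prior, the Poisson likelihood is conjugate: the posterior is Gamma(α + ΣXᵢ, β + n).
Sum of counts S = 89 over n = 8 hours.
Posterior: Gamma(α+S, β+n) = Gamma(7.11+89, 5.31+8) = Gamma(96.11, 13.31).
Var = α/β² = 96.11/13.31² = 0.5425.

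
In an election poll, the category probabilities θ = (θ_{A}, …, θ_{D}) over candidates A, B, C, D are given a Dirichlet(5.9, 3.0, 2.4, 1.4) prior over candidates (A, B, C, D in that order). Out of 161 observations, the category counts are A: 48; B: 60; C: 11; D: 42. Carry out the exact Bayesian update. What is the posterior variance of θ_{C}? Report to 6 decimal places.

The Dirichlet prior is conjugate to the Multinomial likelihood: each posterior αⱼ = prior αⱼ + observed count nⱼ.
Posterior concentration: (53.9, 63.0, 13.4, 43.4), total = 173.7.
Var[θ_j] = α_j(Σα−α_j)/((Σα)²(Σα+1)) = 13.4·160.3/(173.7²·174.7) = 0.000408.

0.000408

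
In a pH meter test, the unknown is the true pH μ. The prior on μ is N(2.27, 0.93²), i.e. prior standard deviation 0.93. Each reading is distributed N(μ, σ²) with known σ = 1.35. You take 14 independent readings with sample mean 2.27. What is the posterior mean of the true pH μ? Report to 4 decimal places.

For Normal data with known variance σ², a Normal(μ₀, σ₀²) prior on μ is conjugate. Posterior precision = 1/σ₀² + n/σ²; posterior mean is the precision-weighted average of μ₀ and x̄.
n·x̄ = 14·2.27 = 31.78.
σ₀² = 0.93² = 0.8649, σ² = 1.35² = 1.8225; σ² + n·σ₀² = 1.8225 + 14·0.8649 = 13.9311.
Posterior mean = (μ₀/σ₀² + n·x̄/σ²)/(1/σ₀² + n/σ²) = (σ²·μ₀ + σ₀²·n·x̄)/(σ² + n·σ₀²) = (1.8225·2.27 + 0.8649·31.78)/13.9311 = 31.623597/13.9311 = 2.2700.

2.2700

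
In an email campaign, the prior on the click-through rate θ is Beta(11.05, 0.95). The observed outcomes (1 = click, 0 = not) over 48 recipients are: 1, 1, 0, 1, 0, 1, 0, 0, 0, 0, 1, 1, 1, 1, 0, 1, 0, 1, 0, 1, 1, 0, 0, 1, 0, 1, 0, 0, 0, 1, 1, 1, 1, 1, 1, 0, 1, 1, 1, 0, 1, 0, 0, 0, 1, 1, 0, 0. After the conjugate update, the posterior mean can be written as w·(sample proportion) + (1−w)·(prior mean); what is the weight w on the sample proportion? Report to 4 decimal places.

The Beta prior is conjugate to a Binomial/Bernoulli likelihood; the update adds successes to α and failures to β.
Posterior mean = (α₀+k)/(α₀+β₀+n) = [n/(α₀+β₀+n)]·(k/n) + [(α₀+β₀)/(α₀+β₀+n)]·α₀/(α₀+β₀), so only n and the prior enter the weight.
The weight on the data is w = n/(α₀+β₀+n) = 48/(11.05+0.95+48) = 48/60.00 = 0.8000.

0.8000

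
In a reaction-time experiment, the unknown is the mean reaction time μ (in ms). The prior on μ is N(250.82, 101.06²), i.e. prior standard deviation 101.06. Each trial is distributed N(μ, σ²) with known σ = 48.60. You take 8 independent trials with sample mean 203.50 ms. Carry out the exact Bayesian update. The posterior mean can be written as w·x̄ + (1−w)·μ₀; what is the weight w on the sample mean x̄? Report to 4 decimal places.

For Normal data with known variance σ², a Normal(μ₀, σ₀²) prior on μ is conjugate. Posterior precision = 1/σ₀² + n/σ²; posterior mean is the precision-weighted average of μ₀ and x̄.
σ₀² = 101.06² = 10213.1236, σ² = 48.60² = 2361.96. Prior precision 1/σ₀² = 1/10213.1236; data precision n/σ² = 8/2361.96.
w = (n/σ²)/(1/σ₀² + n/σ²) = n·σ₀²/(σ² + n·σ₀²) = 8·10213.1236/(2361.96 + 8·10213.1236) = 81704.9888/84066.9488 = 0.9719.

0.9719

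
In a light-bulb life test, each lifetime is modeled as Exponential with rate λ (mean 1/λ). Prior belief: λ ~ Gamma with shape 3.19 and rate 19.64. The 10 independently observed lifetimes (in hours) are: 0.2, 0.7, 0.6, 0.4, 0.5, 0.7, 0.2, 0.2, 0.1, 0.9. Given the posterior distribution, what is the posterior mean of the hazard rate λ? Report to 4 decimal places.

With a Gamma(shape α, rate β) prior on the exponential rate λ, the posterior after n observations with total T = Σxᵢ is Gamma(α+n, β+T).
Sum of observations T = 4.5 hours; n = 10.
Posterior: Gamma(3.19+10, 19.64+4.5) = Gamma(13.19, 24.14).
Posterior mean of λ = α/β = 13.19/24.14 = 0.5464.

0.5464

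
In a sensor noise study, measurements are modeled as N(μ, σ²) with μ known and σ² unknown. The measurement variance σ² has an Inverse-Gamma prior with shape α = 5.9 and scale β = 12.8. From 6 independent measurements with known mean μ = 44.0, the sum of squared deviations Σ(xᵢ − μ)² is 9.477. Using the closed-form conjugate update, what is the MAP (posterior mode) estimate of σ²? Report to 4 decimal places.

With known mean μ and an Inverse-Gamma(α, β) prior on σ², the Normal likelihood is conjugate: posterior is Inv-Gamma(α + n/2, β + Σ(xᵢ−μ)²/2).
Posterior: Inv-Gamma(5.9 + 6/2, 12.8 + 9.477/2) = Inv-Gamma(8.90, 17.5385).
Mode = β/(α+1) = 17.5385/9.90 = 1.7716.

1.7716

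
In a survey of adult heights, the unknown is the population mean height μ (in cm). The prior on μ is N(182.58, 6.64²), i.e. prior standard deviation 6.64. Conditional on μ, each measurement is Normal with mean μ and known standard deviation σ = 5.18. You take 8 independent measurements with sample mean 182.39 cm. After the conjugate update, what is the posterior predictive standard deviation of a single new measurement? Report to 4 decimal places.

For Normal data with known variance σ², a Normal(μ₀, σ₀²) prior on μ is conjugate. Posterior precision = 1/σ₀² + n/σ²; posterior mean is the precision-weighted average of μ₀ and x̄.
σ₀² = 6.64² = 44.0896, σ² = 5.18² = 26.8324; σ² + n·σ₀² = 26.8324 + 8·44.0896 = 379.5492.
Posterior precision = 1/σ₀² + n/σ² = 1/44.0896 + 8/26.8324 = (σ² + n·σ₀²)/(σ₀²σ²) = 379.5492/(44.0896·26.8324); posterior variance σₙ² = σ₀²σ²/(σ² + n·σ₀²) = 44.0896·26.8324/379.5492 = 3.116934.
Predictive variance for one new observation = σₙ² + σ² = 44.0896·26.8324/379.5492 + 26.8324 = σ²·(σ₀² + 379.5492)/379.5492 = 26.8324·423.6388/379.5492 = 29.949334; SD = √(26.8324·423.6388/379.5492) = 5.4726.

5.4726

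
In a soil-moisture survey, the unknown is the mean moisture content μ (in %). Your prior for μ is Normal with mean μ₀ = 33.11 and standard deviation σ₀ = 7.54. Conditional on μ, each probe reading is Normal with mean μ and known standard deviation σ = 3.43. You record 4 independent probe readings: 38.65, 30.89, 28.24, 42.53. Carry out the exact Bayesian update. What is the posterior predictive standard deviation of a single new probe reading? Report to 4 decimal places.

For Normal data with known variance σ², a Normal(μ₀, σ₀²) prior on μ is conjugate. Posterior precision = 1/σ₀² + n/σ²; posterior mean is the precision-weighted average of μ₀ and x̄.
σ₀² = 7.54² = 56.8516, σ² = 3.43² = 11.7649; σ² + n·σ₀² = 11.7649 + 4·56.8516 = 239.1713.
Posterior precision = 1/σ₀² + n/σ² = 1/56.8516 + 4/11.7649 = (σ² + n·σ₀²)/(σ₀²σ²) = 239.1713/(56.8516·11.7649); posterior variance σₙ² = σ₀²σ²/(σ² + n·σ₀²) = 56.8516·11.7649/239.1713 = 2.796545.
Predictive variance for one new observation = σₙ² + σ² = 56.8516·11.7649/239.1713 + 11.7649 = σ²·(σ₀² + 239.1713)/239.1713 = 11.7649·296.0229/239.1713 = 14.561445; SD = √(11.7649·296.0229/239.1713) = 3.8159.

3.8159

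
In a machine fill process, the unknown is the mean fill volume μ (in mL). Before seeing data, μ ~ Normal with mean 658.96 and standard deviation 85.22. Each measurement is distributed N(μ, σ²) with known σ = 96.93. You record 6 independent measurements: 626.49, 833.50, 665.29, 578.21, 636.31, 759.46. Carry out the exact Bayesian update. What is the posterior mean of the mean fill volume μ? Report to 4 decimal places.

For Normal data with known variance σ², a Normal(μ₀, σ₀²) prior on μ is conjugate. Posterior precision = 1/σ₀² + n/σ²; posterior mean is the precision-weighted average of μ₀ and x̄.
Σxᵢ = 626.49 + 833.50 + 665.29 + 578.21 + 636.31 + 759.46 = 4099.26, so n·x̄ = 4099.26.
σ₀² = 85.22² = 7262.4484, σ² = 96.93² = 9395.4249; σ² + n·σ₀² = 9395.4249 + 6·7262.4484 = 52970.1153.
Posterior mean = (μ₀/σ₀² + n·x̄/σ²)/(1/σ₀² + n/σ²) = (σ²·μ₀ + σ₀²·n·x̄)/(σ² + n·σ₀²) = (9395.4249·658.96 + 7262.4484·4099.26)/52970.1153 = 35961873.420288/52970.1153 = 678.9087.

678.9087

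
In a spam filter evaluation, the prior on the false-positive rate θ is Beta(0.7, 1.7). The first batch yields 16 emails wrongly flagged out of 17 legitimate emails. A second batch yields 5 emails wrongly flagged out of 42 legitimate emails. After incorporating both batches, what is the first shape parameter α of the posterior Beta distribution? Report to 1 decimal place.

The Beta prior is conjugate to a Binomial/Bernoulli likelihood; the update adds successes to α and failures to β.
After batch 1: Beta(0.7+16, 1.7+1) = Beta(16.7, 2.7).
After batch 2: Beta(16.7+5, 2.7+37) = Beta(21.7, 39.7).
Posterior α = 21.7.

21.7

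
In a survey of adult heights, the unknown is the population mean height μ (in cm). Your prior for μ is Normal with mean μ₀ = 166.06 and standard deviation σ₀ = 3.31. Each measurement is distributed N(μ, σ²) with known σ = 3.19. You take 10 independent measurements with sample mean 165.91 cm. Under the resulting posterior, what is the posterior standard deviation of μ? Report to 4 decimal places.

For Normal data with known variance σ², a Normal(μ₀, σ₀²) prior on μ is conjugate. Posterior precision = 1/σ₀² + n/σ²; posterior mean is the precision-weighted average of μ₀ and x̄.
σ₀² = 3.31² = 10.9561, σ² = 3.19² = 10.1761; σ² + n·σ₀² = 10.1761 + 10·10.9561 = 119.7371.
Posterior precision = 1/σ₀² + n/σ² = 1/10.9561 + 10/10.1761 = (σ² + n·σ₀²)/(σ₀²σ²) = 119.7371/(10.9561·10.1761); posterior variance σₙ² = σ₀²σ²/(σ² + n·σ₀²) = 10.9561·10.1761/119.7371 = 0.931126.
Posterior SD = √σₙ² = √(10.9561·10.1761/119.7371) = 0.9649.

0.9649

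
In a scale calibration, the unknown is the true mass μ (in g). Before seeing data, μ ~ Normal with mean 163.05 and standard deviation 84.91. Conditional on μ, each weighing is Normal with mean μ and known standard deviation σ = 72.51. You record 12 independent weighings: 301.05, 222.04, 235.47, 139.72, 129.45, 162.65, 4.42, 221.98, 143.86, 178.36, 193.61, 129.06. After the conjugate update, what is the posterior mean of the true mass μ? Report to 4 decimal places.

For Normal data with known variance σ², a Normal(μ₀, σ₀²) prior on μ is conjugate. Posterior precision = 1/σ₀² + n/σ²; posterior mean is the precision-weighted average of μ₀ and x̄.
Σxᵢ = 301.05 + 222.04 + 235.47 + 139.72 + 129.45 + 162.65 + 4.42 + 221.98 + 143.86 + 178.36 + 193.61 + 129.06 = 2061.67, so n·x̄ = 2061.67.
σ₀² = 84.91² = 7209.7081, σ² = 72.51² = 5257.7001; σ² + n·σ₀² = 5257.7001 + 12·7209.7081 = 91774.1973.
Posterior mean = (μ₀/σ₀² + n·x̄/σ²)/(1/σ₀² + n/σ²) = (σ²·μ₀ + σ₀²·n·x̄)/(σ² + n·σ₀²) = (5257.7001·163.05 + 7209.7081·2061.67)/91774.1973 = 15721306.899832/91774.1973 = 171.3042.

171.3042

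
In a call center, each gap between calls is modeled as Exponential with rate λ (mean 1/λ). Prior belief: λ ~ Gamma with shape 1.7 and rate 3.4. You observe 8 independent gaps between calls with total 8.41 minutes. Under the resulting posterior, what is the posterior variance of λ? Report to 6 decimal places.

With a Gamma(shape α, rate β) prior on the exponential rate λ, the posterior after n observations with total T = Σxᵢ is Gamma(α+n, β+T).
Posterior: Gamma(1.7+8, 3.4+8.41) = Gamma(9.7, 11.81).
Var = α/β² = 0.069546.

0.069546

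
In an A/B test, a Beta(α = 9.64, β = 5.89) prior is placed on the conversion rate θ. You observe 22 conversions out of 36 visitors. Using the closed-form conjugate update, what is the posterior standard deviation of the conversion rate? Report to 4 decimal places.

0.0672

The Beta prior is conjugate to a Binomial/Bernoulli likelihood; the update adds successes to α and failures to β.
Posterior: Beta(α+k, β+n−k) = Beta(9.64+22, 5.89+14) = Beta(31.64, 19.89).
Var = αβ/((α+β)²(α+β+1)) = 31.64·19.89/(51.53²·52.53) = 0.00451173; SD = √0.00451173 = 0.0672.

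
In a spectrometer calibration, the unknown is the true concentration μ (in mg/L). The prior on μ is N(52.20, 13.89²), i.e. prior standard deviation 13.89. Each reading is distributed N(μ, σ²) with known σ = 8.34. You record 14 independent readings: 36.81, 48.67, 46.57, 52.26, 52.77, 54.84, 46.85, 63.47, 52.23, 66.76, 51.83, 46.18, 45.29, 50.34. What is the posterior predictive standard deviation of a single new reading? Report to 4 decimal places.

8.6255

For Normal data with known variance σ², a Normal(μ₀, σ₀²) prior on μ is conjugate. Posterior precision = 1/σ₀² + n/σ²; posterior mean is the precision-weighted average of μ₀ and x̄.
σ₀² = 13.89² = 192.9321, σ² = 8.34² = 69.5556; σ² + n·σ₀² = 69.5556 + 14·192.9321 = 2770.605.
Posterior precision = 1/σ₀² + n/σ² = 1/192.9321 + 14/69.5556 = (σ² + n·σ₀²)/(σ₀²σ²) = 2770.605/(192.9321·69.5556); posterior variance σₙ² = σ₀²σ²/(σ² + n·σ₀²) = 192.9321·69.5556/2770.605 = 4.843530.
Predictive variance for one new observation = σₙ² + σ² = 192.9321·69.5556/2770.605 + 69.5556 = σ²·(σ₀² + 2770.605)/2770.605 = 69.5556·2963.5371/2770.605 = 74.399130; SD = √(69.5556·2963.5371/2770.605) = 8.6255.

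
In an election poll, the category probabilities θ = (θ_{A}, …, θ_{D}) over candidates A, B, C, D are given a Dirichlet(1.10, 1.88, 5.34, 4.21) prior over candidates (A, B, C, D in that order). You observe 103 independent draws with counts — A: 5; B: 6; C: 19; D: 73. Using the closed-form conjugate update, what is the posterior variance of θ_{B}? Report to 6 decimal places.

The Dirichlet prior is conjugate to the Multinomial likelihood: each posterior αⱼ = prior αⱼ + observed count nⱼ.
Posterior concentration: (6.10, 7.88, 24.34, 77.21), total = 115.53.
Var[θ_j] = α_j(Σα−α_j)/((Σα)²(Σα+1)) = 7.88·107.65/(115.53²·116.53) = 0.000545.

0.000545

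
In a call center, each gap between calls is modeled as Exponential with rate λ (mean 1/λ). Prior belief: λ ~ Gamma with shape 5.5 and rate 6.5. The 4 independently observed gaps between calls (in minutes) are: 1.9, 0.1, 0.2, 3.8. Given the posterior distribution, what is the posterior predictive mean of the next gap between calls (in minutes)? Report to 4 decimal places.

1.4706

With a Gamma(shape α, rate β) prior on the exponential rate λ, the posterior after n observations with total T = Σxᵢ is Gamma(α+n, β+T).
Sum of observations T = 6.0 minutes; n = 4.
Posterior: Gamma(5.5+4, 6.5+6.0) = Gamma(9.5, 12.5).
The predictive distribution for the next observation is Lomax; its mean is β/(α−1) = 12.5/8.5 = 1.4706.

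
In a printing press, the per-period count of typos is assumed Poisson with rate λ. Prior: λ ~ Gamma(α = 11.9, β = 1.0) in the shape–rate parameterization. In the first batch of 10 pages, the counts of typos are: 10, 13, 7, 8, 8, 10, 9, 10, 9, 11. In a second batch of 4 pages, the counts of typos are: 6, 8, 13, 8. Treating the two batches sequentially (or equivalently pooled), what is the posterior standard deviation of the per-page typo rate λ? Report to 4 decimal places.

0.7941

With a Gamma(shape α, rate β) prior, the Poisson likelihood is conjugate: the posterior is Gamma(α + ΣXᵢ, β + n).
Batch 1: sum of counts S = 95 over n = 10 pages.
After batch 1: Gamma(α+S, β+n) = Gamma(11.9+95, 1.0+10) = Gamma(106.9, 11.0).
Batch 2: sum of counts S = 35 over n = 4 pages.
After batch 2: Gamma(α+S, β+n) = Gamma(106.9+35, 11.0+4) = Gamma(141.9, 15.0).
SD = √α/β = √141.9/15.0 = 0.7941.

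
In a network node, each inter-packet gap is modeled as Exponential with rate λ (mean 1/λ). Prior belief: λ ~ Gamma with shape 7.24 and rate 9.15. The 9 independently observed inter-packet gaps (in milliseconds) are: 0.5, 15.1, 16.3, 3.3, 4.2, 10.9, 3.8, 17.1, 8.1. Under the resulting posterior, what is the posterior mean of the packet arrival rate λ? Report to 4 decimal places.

With a Gamma(shape α, rate β) prior on the exponential rate λ, the posterior after n observations with total T = Σxᵢ is Gamma(α+n, β+T).
Sum of observations T = 79.3 milliseconds; n = 9.
Posterior: Gamma(7.24+9, 9.15+79.3) = Gamma(16.24, 88.45).
Posterior mean of λ = α/β = 16.24/88.45 = 0.1836.

0.1836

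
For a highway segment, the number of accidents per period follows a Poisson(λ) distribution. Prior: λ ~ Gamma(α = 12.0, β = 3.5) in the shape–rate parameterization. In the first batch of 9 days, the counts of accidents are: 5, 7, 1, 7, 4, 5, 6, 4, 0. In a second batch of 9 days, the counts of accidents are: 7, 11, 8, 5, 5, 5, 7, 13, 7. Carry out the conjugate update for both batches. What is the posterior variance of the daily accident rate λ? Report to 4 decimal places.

With a Gamma(shape α, rate β) prior, the Poisson likelihood is conjugate: the posterior is Gamma(α + ΣXᵢ, β + n).
Batch 1: sum of counts S = 39 over n = 9 days.
After batch 1: Gamma(α+S, β+n) = Gamma(12.0+39, 3.5+9) = Gamma(51.0, 12.5).
Batch 2: sum of counts S = 68 over n = 9 days.
After batch 2: Gamma(α+S, β+n) = Gamma(51.0+68, 12.5+9) = Gamma(119.0, 21.5).
Var = α/β² = 119.0/21.5² = 0.2574.

0.2574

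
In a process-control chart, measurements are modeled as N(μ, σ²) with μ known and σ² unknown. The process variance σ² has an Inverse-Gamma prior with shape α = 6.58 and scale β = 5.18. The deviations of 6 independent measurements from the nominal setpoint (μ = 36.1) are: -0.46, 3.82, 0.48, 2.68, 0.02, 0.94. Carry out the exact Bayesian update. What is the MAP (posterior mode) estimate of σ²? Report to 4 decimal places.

1.5813

With known mean μ and an Inverse-Gamma(α, β) prior on σ², the Normal likelihood is conjugate: posterior is Inv-Gamma(α + n/2, β + Σ(xᵢ−μ)²/2).
Σ(xᵢ−μ)² = (-0.46)² + (3.82)² + (0.48)² + (2.68)² + (0.02)² + (0.94)² = 23.1008.
Posterior: Inv-Gamma(6.58 + 6/2, 5.18 + 23.1008/2) = Inv-Gamma(9.58, 16.73040).
Mode = β/(α+1) = 16.73040/10.58 = 1.5813.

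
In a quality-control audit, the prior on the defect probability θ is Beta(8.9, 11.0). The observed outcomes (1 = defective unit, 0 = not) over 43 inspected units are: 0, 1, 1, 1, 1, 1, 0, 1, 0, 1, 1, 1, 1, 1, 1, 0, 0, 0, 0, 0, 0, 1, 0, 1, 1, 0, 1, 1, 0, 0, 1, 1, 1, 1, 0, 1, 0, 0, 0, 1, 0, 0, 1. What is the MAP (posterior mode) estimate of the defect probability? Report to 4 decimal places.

The Beta prior is conjugate to a Binomial/Bernoulli likelihood; the update adds successes to α and failures to β.
Posterior: Beta(α+k, β+n−k) = Beta(8.9+24, 11.0+19) = Beta(32.9, 30.0).
Mode of Beta(a,b) for a,b>1 is (a−1)/(a+b−2) = 31.9/60.9 = 0.5238.

0.5238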